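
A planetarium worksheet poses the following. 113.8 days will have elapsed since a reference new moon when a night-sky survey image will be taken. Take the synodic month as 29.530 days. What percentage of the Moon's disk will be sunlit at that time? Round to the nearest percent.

113.8/29.530 = 3.854 lunations, so 3 complete cycles and 25.21 d into the next.
The Moon has covered 25.21/29.530 of its cycle, so θ ≈ 360° × 25.21/29.530 = 307.3°.
Illuminated fraction = (1 − cos 307.3°)/2 = (1 − 0.606)/2 ≈ 0.197, so 20%.

20%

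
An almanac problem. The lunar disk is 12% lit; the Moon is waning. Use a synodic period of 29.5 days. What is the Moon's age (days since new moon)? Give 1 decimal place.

26.2 days

Invert f = (1 − cos θ)/2 to get cos θ = 1 − 2(0.12) = 0.760, hence θ₀ = arccos 0.760 = 40.5°.
Since the Moon is past full (waning), take the reflex angle: θ = 360° − 40.5° = 319.5°.
Age = 29.5 × 319.5°/360° ≈ 26.18 days.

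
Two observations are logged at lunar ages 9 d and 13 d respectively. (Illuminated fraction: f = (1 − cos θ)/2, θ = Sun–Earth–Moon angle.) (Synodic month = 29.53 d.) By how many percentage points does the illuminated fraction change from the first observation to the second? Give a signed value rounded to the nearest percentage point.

θ₁ = 360° × 9/29.53 = 109.7°, f₁ = (1 − cos θ₁)/2 = 0.669.
θ₂ = 360° × 13/29.53 = 158.5°, f₂ = (1 − cos θ₂)/2 = 0.965.
Change = f₂ − f₁ = +0.296 → +30 percentage points.

+30 percentage points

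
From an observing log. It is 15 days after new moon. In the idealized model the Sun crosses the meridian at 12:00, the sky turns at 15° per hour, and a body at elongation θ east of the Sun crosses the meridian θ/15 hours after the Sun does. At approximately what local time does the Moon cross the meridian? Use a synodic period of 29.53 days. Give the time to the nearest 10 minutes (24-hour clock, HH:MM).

The Moon has covered 15/29.53 of its cycle, so θ ≈ 360° × 15/29.53 = 182.9°.
At 15° of sky rotation per hour, 182.9° corresponds to a 12.19 h lag.
12:00 + 12.191 h ≈ 00:11 → 00:10 to the nearest ten minutes.

00:10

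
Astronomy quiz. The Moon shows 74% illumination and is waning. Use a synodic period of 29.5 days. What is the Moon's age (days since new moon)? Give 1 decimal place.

cos θ = 1 − 2f = -0.480, giving a principal value of 118.7°.
Waning ⇒ past full, so θ = 360° − 118.7° = 241.3°.
Age = 29.5 × 241.3°/360° ≈ 19.77 days.

19.8 days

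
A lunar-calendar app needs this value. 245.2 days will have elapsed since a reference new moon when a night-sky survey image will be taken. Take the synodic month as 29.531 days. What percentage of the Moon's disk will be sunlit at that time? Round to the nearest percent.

66%

Reduce mod P: 245.2 − 8×29.531 = 8.95 d into the current lunation.
Elongation θ = 360° × 8.95/29.531 ≈ 109.1°.
Illuminated fraction = (1 − cos 109.1°)/2 = (1 − (-0.328))/2 ≈ 0.664, so 66%.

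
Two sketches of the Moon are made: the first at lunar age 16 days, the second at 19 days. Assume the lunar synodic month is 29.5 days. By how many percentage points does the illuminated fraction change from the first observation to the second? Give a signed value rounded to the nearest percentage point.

-17 percentage points

θ₁ = 360° × 16/29.5 = 195.3°, f₁ = (1 − cos θ₁)/2 = 0.982.
θ₂ = 360° × 19/29.5 = 231.9°, f₂ = (1 − cos θ₂)/2 = 0.809.
Change = f₂ − f₁ = -0.174 → -17 percentage points.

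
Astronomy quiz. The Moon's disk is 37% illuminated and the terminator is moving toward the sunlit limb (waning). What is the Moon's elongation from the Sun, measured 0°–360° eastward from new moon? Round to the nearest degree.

Invert f = (1 − cos θ)/2 to get cos θ = 1 − 2(0.37) = 0.260, hence θ₀ = arccos 0.260 = 74.9°.
Waning ⇒ past full, so θ = 360° − 74.9° = 285.1°.

285°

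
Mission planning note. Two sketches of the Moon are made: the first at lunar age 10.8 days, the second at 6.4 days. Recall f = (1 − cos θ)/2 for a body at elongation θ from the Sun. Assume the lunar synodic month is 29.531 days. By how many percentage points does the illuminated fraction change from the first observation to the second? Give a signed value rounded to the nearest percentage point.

-44 percentage points

First observation: θ = 360°·10.8/29.531 = 131.7°, so f = 0.832.
Second observation: θ = 78.0°, f = 0.396.
Δf = 0.396 − 0.832 = -0.436, i.e. -44 pp.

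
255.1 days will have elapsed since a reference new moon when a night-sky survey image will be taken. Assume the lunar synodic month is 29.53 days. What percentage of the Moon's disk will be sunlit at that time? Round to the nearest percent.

82%

Reduce mod P: 255.1 − 8×29.53 = 18.86 d into the current lunation.
Phase angle: θ = 360°·(18.86 d)/(29.53 d) = 229.9°.
Illuminated fraction = (1 − cos 229.9°)/2 = (1 − (-0.644))/2 ≈ 0.822, so 82%.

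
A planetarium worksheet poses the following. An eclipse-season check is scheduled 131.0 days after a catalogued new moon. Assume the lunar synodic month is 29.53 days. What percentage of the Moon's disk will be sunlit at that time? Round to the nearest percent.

96%

Reduce mod P: 131.0 − 4×29.53 = 12.88 d into the current lunation.
The Moon has covered 12.88/29.53 of its cycle, so θ ≈ 360° × 12.88/29.53 = 157.0°.
Illuminated fraction = (1 − cos 157.0°)/2 = (1 − (-0.921))/2 ≈ 0.960, so 96%.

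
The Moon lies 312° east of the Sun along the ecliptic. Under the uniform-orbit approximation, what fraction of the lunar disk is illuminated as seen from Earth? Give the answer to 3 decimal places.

cos 312° = 0.669, so f = (1 − 0.669)/2 = 0.165.

0.165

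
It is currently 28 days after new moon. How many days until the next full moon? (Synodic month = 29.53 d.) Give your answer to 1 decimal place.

16.3 days

Full moon occurs at elongation 180°, i.e. at age 29.53 × 180/360 = 14.765 d.
Already past this cycle's full moon; the next is at 14.765 + 29.53 = 44.295 d, so 44.295 − 28 = 16.295 days.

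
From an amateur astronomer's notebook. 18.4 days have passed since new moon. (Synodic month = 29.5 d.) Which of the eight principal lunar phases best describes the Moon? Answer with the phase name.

At 18.4/29.5 of the cycle, θ ≈ 225° — the waning gibbous range.

waning gibbous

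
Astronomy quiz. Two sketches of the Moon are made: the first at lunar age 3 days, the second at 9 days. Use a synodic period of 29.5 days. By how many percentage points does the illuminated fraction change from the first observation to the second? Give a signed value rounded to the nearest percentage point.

+57 percentage points

First observation: θ = 360°·3/29.5 = 36.6°, so f = 0.099.
Second observation: θ = 109.8°, f = 0.670.
Δf = 0.670 − 0.099 = +0.571, i.e. +57 pp.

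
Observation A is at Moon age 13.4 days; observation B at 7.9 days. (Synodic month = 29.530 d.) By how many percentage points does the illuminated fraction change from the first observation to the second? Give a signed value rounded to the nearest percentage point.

θ₁ = 360° × 13.4/29.530 = 163.4°, f₁ = (1 − cos θ₁)/2 = 0.979.
θ₂ = 360° × 7.9/29.530 = 96.3°, f₂ = (1 − cos θ₂)/2 = 0.555.
Change = f₂ − f₁ = -0.424 → -42 percentage points.

-42 pp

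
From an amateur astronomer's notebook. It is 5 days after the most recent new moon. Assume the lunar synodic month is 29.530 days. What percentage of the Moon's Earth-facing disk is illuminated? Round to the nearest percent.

26%

The Moon has covered 5/29.530 of its cycle, so θ ≈ 360° × 5/29.530 = 61.0°.
Illuminated fraction = (1 − cos 61.0°)/2 = (1 − 0.485)/2 ≈ 0.257, so 26%.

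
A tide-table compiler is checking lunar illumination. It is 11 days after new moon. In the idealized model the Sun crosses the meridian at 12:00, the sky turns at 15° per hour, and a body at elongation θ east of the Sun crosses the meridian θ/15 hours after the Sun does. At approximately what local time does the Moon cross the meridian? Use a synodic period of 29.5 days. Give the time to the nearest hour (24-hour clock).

21:00

Phase angle: θ = 360°·(11 d)/(29.5 d) = 134.2°.
At 15° of sky rotation per hour, 134.2° corresponds to a 8.95 h lag.
12:00 + 8.95 h ≈ 20:57 → 21:00 to the nearest hour.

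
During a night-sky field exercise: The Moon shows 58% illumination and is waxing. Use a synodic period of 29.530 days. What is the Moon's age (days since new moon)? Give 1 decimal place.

cos θ = 1 − 2f = -0.160, giving a principal value of 99.2°.
Waxing ⇒ before full, so θ = 99.2°.
That fraction of the synodic month is 99.2/360 × 29.530 d ≈ 8.14 d.

8.1 days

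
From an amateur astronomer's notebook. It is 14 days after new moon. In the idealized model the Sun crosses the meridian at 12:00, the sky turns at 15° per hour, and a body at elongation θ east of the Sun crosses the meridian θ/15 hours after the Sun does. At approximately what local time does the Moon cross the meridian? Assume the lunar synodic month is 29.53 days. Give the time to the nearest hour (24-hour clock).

Phase angle: θ = 360°·(14 d)/(29.53 d) = 170.7°.
Delay after the Sun = 170.7° / (15°/h) ≈ 11.38 h.
12:00 + 11.38 h ≈ 23:23 → 23:00 to the nearest hour.

23:00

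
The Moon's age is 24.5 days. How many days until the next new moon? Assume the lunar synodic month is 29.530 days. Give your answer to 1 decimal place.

5.0 days

One full lunation from the last new moon is 29.530 d; remaining = 29.530 − 24.5 = 5.030 d.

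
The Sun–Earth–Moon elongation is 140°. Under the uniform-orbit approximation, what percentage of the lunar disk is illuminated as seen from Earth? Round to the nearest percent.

88%

f = (1 − cos 140°)/2 = (1 − (-0.766))/2 ≈ 0.883, i.e. 88%.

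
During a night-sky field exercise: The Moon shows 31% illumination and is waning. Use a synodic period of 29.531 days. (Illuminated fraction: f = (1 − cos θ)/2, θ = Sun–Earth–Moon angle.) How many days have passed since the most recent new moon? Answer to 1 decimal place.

24.0 days

From f = (1 − cos θ)/2: cos θ = 1 − 2×0.31 = 0.380; arccos → 67.7°.
Waning ⇒ past full, so θ = 360° − 67.7° = 292.3°.
At 360°/29.531 d per day, 292.3° corresponds to 23.98 days.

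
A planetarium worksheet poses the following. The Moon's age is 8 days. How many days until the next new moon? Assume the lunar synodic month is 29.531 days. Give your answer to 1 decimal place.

One full lunation from the last new moon is 29.531 d; remaining = 29.531 − 8 = 21.531 d.

21.5 days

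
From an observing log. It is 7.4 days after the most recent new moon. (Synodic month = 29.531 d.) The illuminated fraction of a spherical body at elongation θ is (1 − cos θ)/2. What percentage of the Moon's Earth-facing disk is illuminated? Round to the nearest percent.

Elongation θ = 360° × 7.4/29.531 ≈ 90.2°.
cos 90.2° = (-0.004), so f = (1 − (-0.004))/2 = 0.502, so 50%.

50%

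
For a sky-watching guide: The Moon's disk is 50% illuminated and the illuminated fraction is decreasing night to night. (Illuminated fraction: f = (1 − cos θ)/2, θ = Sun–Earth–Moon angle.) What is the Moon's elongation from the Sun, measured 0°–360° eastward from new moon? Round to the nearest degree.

cos θ = 1 − 2f = 0.000, giving a principal value of 90.0°.
A waning Moon lies in 180°–360°, so θ = 360° − 90.0° = 270.0°.

270°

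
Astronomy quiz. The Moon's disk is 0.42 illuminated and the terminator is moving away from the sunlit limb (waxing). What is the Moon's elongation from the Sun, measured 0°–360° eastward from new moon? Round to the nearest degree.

81°

Invert f = (1 − cos θ)/2 to get cos θ = 1 − 2(0.42) = 0.160, hence θ₀ = arccos 0.160 = 80.8°.
Before full moon the principal value applies: θ = 80.8°.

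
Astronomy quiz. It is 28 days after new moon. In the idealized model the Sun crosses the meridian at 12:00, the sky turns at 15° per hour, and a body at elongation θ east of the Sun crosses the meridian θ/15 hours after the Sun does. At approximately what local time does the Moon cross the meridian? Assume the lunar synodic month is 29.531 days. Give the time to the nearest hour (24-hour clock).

11:00

The Moon has covered 28/29.531 of its cycle, so θ ≈ 360° × 28/29.531 = 341.3°.
The Moon trails the Sun by θ/15 = 341.3/15 ≈ 22.76 hours.
12:00 + 22.76 h ≈ 10:45 → 11:00 to the nearest hour.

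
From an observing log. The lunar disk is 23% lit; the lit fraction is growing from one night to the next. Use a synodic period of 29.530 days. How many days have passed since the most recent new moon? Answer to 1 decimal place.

4.7 days

Invert f = (1 − cos θ)/2 to get cos θ = 1 − 2(0.23) = 0.540, hence θ₀ = arccos 0.540 = 57.3°.
Before full moon the principal value applies: θ = 57.3°.
At 360°/29.530 d per day, 57.3° corresponds to 4.70 days.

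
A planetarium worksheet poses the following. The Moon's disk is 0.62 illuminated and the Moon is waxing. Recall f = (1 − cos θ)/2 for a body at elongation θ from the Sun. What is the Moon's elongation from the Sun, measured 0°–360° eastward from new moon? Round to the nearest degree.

From f = (1 − cos θ)/2: cos θ = 1 − 2×0.62 = -0.240; arccos → 103.9°.
Before full moon the principal value applies: θ = 103.9°.

104°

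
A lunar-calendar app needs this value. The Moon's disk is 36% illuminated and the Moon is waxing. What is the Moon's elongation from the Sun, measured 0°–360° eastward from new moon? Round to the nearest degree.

74°

Invert f = (1 − cos θ)/2 to get cos θ = 1 − 2(0.36) = 0.280, hence θ₀ = arccos 0.280 = 73.7°.
Before full moon the principal value applies: θ = 73.7°.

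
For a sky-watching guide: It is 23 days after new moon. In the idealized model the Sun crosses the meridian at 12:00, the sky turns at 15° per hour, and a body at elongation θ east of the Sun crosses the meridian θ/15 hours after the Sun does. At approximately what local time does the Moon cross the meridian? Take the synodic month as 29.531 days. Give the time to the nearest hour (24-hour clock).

07:00

The Moon has covered 23/29.531 of its cycle, so θ ≈ 360° × 23/29.531 = 280.4°.
Delay after the Sun = 280.4° / (15°/h) ≈ 18.69 h.
12:00 + 18.69 h ≈ 06:42 → 07:00 to the nearest hour.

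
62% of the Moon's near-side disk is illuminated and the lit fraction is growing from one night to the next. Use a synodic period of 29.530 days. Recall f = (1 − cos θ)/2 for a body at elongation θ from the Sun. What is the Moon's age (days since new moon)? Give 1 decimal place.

8.5 days

Invert f = (1 − cos θ)/2 to get cos θ = 1 − 2(0.62) = -0.240, hence θ₀ = arccos -0.240 = 103.9°.
Before full moon the principal value applies: θ = 103.9°.
That fraction of the synodic month is 103.9/360 × 29.530 d ≈ 8.52 d.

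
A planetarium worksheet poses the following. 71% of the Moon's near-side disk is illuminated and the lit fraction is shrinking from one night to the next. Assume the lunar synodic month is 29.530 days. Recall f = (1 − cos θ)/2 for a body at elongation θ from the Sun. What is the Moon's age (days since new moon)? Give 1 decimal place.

20.1 days

From f = (1 − cos θ)/2: cos θ = 1 − 2×0.71 = -0.420; arccos → 114.8°.
Waning ⇒ past full, so θ = 360° − 114.8° = 245.2°.
Age = 29.530 × 245.2°/360° ≈ 20.11 days.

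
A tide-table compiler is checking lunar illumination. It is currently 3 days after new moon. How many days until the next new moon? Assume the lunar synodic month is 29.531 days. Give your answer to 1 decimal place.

One full lunation from the last new moon is 29.531 d; remaining = 29.531 − 3 = 26.531 d.

26.5 days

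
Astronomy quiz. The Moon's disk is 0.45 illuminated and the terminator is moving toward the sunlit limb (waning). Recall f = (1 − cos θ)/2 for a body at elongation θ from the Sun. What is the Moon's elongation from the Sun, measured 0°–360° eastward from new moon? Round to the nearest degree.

From f = (1 − cos θ)/2: cos θ = 1 − 2×0.45 = 0.100; arccos → 84.3°.
A waning Moon lies in 180°–360°, so θ = 360° − 84.3° = 275.7°.

276°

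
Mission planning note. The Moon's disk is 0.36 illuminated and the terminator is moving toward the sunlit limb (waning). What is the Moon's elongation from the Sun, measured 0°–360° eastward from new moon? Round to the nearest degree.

286°

cos θ = 1 − 2f = 0.280, giving a principal value of 73.7°.
Since the Moon is past full (waning), take the reflex angle: θ = 360° − 73.7° = 286.3°.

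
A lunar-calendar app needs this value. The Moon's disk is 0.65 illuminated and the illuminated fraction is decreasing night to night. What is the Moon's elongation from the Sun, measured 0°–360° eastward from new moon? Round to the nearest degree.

253°

cos θ = 1 − 2f = -0.300, giving a principal value of 107.5°.
A waning Moon lies in 180°–360°, so θ = 360° − 107.5° = 252.5°.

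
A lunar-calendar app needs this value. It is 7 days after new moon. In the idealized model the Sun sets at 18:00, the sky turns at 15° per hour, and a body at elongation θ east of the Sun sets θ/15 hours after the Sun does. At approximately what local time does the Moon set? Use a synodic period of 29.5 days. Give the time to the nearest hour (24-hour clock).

00:00

The Moon has covered 7/29.5 of its cycle, so θ ≈ 360° × 7/29.5 = 85.4°.
The Moon trails the Sun by θ/15 = 85.4/15 ≈ 5.69 hours.
18:00 + 5.69 h ≈ 23:42 → 00:00 to the nearest hour.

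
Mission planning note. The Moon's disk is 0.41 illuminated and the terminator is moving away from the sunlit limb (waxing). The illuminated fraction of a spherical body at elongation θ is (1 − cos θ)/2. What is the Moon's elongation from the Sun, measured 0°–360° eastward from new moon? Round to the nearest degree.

80°

From f = (1 − cos θ)/2: cos θ = 1 − 2×0.41 = 0.180; arccos → 79.6°.
Waxing ⇒ before full, so θ = 79.6°.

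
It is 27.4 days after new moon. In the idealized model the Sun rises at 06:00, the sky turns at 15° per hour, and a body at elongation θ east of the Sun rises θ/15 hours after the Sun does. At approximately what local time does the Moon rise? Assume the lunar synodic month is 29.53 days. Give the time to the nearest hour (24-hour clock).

04:00

Elongation θ = 360° × 27.4/29.53 ≈ 334.0°.
Delay after the Sun = 334.0° / (15°/h) ≈ 22.27 h.
06:00 + 22.27 h ≈ 04:16 → 04:00 to the nearest hour.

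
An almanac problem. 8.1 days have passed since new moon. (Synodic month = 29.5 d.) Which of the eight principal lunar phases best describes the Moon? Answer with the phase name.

At 8.1/29.5 of the cycle, θ ≈ 99° — the first quarter range.

first quarter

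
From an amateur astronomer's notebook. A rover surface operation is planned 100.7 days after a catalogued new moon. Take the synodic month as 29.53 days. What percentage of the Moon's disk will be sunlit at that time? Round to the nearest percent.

92%

100.7 d spans 3 complete synodic months (3 × 29.53 = 88.59 d) plus 12.11 d.
Phase angle: θ = 360°·(12.11 d)/(29.53 d) = 147.6°.
cos 147.6° = (-0.845), so f = (1 − (-0.845))/2 = 0.922, so 92%.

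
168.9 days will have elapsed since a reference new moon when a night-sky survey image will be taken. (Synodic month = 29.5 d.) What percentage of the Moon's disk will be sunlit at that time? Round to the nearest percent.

Reduce mod P: 168.9 − 5×29.5 = 21.40 d into the current lunation.
Phase angle: θ = 360°·(21.40 d)/(29.5 d) = 261.2°.
cos 261.2° = (-0.154), so f = (1 − (-0.154))/2 = 0.577, so 58%.

58%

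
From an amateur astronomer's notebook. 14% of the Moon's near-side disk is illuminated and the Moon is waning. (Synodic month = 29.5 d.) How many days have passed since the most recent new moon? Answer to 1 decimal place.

25.9 days

cos θ = 1 − 2f = 0.720, giving a principal value of 43.9°.
Waning ⇒ past full, so θ = 360° − 43.9° = 316.1°.
Age = 29.5 × 316.1°/360° ≈ 25.90 days.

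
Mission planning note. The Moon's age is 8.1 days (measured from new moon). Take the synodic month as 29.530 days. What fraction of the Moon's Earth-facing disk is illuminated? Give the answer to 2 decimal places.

Elongation θ = 360° × 8.1/29.530 ≈ 98.7°.
With cos θ = (-0.152), the lit fraction is (1 − (-0.152))/2 ≈ 0.576.

0.58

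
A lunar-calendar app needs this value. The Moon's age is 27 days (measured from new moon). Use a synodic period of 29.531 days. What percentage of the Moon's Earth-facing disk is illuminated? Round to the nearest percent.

7%

Elongation θ = 360° × 27/29.531 ≈ 329.1°.
With cos θ = 0.858, the lit fraction is (1 − 0.858)/2 ≈ 0.071, so 7%.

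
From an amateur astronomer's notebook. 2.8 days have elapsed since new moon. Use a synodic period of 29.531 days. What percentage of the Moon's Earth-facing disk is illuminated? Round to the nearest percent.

Phase angle: θ = 360°·(2.8 d)/(29.531 d) = 34.1°.
Illuminated fraction = (1 − cos 34.1°)/2 = (1 − 0.828)/2 ≈ 0.086, so 9%.

9%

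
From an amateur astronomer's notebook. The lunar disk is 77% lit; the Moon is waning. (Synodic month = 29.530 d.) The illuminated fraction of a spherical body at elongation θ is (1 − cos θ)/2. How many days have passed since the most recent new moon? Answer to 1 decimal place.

19.5 days

Invert f = (1 − cos θ)/2 to get cos θ = 1 − 2(0.77) = -0.540, hence θ₀ = arccos -0.540 = 122.7°.
Waning ⇒ past full, so θ = 360° − 122.7° = 237.3°.
That fraction of the synodic month is 237.3/360 × 29.530 d ≈ 19.47 d.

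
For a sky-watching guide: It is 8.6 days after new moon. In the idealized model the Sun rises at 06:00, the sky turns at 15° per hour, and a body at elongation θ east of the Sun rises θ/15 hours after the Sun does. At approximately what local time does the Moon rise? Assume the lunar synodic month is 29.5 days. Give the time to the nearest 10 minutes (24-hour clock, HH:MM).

Elongation θ = 360° × 8.6/29.5 ≈ 104.9°.
Delay after the Sun = 104.9° / (15°/h) ≈ 7.00 h.
06:00 + 6.997 h ≈ 13:00 → 13:00 to the nearest ten minutes.

13:00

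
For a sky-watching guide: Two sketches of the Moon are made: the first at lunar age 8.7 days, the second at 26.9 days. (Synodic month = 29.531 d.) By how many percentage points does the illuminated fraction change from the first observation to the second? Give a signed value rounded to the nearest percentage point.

θ₁ = 360° × 8.7/29.531 = 106.1°, f₁ = (1 − cos θ₁)/2 = 0.638.
θ₂ = 360° × 26.9/29.531 = 327.9°, f₂ = (1 − cos θ₂)/2 = 0.076.
Change = f₂ − f₁ = -0.562 → -56 percentage points.

-56 pp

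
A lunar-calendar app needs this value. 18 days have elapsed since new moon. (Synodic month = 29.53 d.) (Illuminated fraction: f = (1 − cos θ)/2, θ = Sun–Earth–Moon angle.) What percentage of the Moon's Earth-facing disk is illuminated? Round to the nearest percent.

The Moon has covered 18/29.53 of its cycle, so θ ≈ 360° × 18/29.53 = 219.4°.
cos 219.4° = (-0.772), so f = (1 − (-0.772))/2 = 0.886, so 89%.

89%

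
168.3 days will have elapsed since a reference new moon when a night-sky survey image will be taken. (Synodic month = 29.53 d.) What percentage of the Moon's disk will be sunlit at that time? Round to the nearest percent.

66%

168.3/29.53 = 5.699 lunations, so 5 complete cycles and 20.65 d into the next.
Phase angle: θ = 360°·(20.65 d)/(29.53 d) = 251.7°.
With cos θ = (-0.313), the lit fraction is (1 − (-0.313))/2 ≈ 0.657, so 66%.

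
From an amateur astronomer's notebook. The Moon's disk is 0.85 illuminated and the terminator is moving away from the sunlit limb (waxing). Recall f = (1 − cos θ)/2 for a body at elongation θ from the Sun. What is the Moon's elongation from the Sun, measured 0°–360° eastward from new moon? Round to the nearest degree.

cos θ = 1 − 2f = -0.700, giving a principal value of 134.4°.
The Moon is waxing (0°–180°), so θ = 134.4° directly.

134°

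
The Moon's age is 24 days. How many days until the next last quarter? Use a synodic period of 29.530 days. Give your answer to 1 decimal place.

Last quarter occurs at elongation 270°, i.e. at age 29.530 × 270/360 = 22.148 d.
This lunation's last quarter (22.148 d) has passed, so add one period: 51.678 − 24 = 27.678 days.

27.7 days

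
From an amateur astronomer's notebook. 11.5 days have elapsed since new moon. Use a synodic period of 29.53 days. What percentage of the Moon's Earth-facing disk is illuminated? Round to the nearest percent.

88%

Elongation θ = 360° × 11.5/29.53 ≈ 140.2°.
With cos θ = (-0.768), the lit fraction is (1 − (-0.768))/2 ≈ 0.884, so 88%.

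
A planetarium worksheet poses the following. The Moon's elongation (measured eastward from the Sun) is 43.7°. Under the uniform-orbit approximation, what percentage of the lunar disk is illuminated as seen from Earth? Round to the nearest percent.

14%

Half-versine of 43.7°: (1 − 0.723)/2 = 0.139, i.e. 14%.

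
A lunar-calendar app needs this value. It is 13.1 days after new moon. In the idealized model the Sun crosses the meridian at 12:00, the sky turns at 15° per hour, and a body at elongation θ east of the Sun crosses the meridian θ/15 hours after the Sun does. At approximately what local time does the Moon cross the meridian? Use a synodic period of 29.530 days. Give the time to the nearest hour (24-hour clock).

23:00

Elongation θ = 360° × 13.1/29.530 ≈ 159.7°.
The Moon trails the Sun by θ/15 = 159.7/15 ≈ 10.65 hours.
12:00 + 10.65 h ≈ 22:39 → 23:00 to the nearest hour.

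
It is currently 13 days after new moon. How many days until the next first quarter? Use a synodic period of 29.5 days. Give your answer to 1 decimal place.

23.9 days

First quarter occurs at elongation 90°, i.e. at age 29.5 × 90/360 = 7.375 d.
Already past this cycle's first quarter; the next is at 7.375 + 29.5 = 36.875 d, so 36.875 − 13 = 23.875 days.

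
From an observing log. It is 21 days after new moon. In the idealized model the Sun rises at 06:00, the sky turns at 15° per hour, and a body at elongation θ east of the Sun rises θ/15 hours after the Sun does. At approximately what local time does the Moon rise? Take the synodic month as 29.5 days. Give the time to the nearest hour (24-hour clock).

Elongation θ = 360° × 21/29.5 ≈ 256.3°.
At 15° of sky rotation per hour, 256.3° corresponds to a 17.08 h lag.
06:00 + 17.08 h ≈ 23:05 → 23:00 to the nearest hour.

23:00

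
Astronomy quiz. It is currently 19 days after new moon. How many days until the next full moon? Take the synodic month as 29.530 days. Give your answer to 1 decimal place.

25.3 days

Full moon occurs at elongation 180°, i.e. at age 29.530 × 180/360 = 14.765 d.
Already past this cycle's full moon; the next is at 14.765 + 29.530 = 44.295 d, so 44.295 − 19 = 25.295 days.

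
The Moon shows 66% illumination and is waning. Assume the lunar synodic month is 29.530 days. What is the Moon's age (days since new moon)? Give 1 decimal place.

cos θ = 1 − 2f = -0.320, giving a principal value of 108.7°.
A waning Moon lies in 180°–360°, so θ = 360° − 108.7° = 251.3°.
That fraction of the synodic month is 251.3/360 × 29.530 d ≈ 20.62 d.

20.6 days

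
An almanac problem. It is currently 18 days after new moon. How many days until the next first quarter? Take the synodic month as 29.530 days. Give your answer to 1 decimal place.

18.9 days

First quarter occurs at elongation 90°, i.e. at age 29.530 × 90/360 = 7.383 d.
This lunation's first quarter (7.383 d) has passed, so add one period: 36.913 − 18 = 18.913 days.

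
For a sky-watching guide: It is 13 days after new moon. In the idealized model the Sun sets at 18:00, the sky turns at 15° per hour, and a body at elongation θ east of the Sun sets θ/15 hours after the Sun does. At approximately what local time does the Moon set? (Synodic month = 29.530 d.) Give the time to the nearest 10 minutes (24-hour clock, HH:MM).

Elongation θ = 360° × 13/29.530 ≈ 158.5°.
At 15° of sky rotation per hour, 158.5° corresponds to a 10.57 h lag.
18:00 + 10.566 h ≈ 04:34 → 04:30 to the nearest ten minutes.

04:30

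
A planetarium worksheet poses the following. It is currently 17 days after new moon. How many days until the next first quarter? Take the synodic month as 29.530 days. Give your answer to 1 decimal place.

First quarter occurs at elongation 90°, i.e. at age 29.530 × 90/360 = 7.383 d.
This lunation's first quarter (7.383 d) has passed, so add one period: 36.913 − 17 = 19.913 days.

19.9 days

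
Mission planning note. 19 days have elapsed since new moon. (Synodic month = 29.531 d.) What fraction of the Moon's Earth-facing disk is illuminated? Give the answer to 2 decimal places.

0.81

The Moon has covered 19/29.531 of its cycle, so θ ≈ 360° × 19/29.531 = 231.6°.
cos 231.6° = (-0.621), so f = (1 − (-0.621))/2 = 0.810.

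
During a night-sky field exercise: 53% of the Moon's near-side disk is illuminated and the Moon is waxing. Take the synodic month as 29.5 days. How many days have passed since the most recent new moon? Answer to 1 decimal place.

7.7 days

From f = (1 − cos θ)/2: cos θ = 1 − 2×0.53 = -0.060; arccos → 93.4°.
Waxing ⇒ before full, so θ = 93.4°.
At 360°/29.5 d per day, 93.4° corresponds to 7.66 days.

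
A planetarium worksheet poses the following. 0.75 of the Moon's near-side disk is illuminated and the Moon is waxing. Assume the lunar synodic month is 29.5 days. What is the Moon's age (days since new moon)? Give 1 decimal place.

9.8 days

cos θ = 1 − 2f = -0.500, giving a principal value of 120.0°.
Before full moon the principal value applies: θ = 120.0°.
At 360°/29.5 d per day, 120.0° corresponds to 9.83 days.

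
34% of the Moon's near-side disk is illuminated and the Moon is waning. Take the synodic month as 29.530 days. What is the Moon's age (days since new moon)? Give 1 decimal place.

Invert f = (1 − cos θ)/2 to get cos θ = 1 − 2(0.34) = 0.320, hence θ₀ = arccos 0.320 = 71.3°.
Since the Moon is past full (waning), take the reflex angle: θ = 360° − 71.3° = 288.7°.
Age = 29.530 × 288.7°/360° ≈ 23.68 days.

23.7 days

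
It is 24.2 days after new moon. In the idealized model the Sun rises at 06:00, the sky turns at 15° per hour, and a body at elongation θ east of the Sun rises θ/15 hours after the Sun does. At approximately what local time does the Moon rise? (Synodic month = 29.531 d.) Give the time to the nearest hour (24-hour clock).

Elongation θ = 360° × 24.2/29.531 ≈ 295.0°.
Delay after the Sun = 295.0° / (15°/h) ≈ 19.67 h.
06:00 + 19.67 h ≈ 01:40 → 02:00 to the nearest hour.

02:00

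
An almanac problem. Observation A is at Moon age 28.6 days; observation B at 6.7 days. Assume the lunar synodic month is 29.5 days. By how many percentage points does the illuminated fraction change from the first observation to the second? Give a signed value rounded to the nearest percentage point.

θ₁ = 360° × 28.6/29.5 = 349.0°, f₁ = (1 − cos θ₁)/2 = 0.009.
θ₂ = 360° × 6.7/29.5 = 81.8°, f₂ = (1 − cos θ₂)/2 = 0.428.
Change = f₂ − f₁ = +0.419 → +42 percentage points.

+42 percentage points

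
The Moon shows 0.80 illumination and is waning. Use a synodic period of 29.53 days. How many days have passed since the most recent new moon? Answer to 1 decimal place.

19.1 days

cos θ = 1 − 2f = -0.600, giving a principal value of 126.9°.
A waning Moon lies in 180°–360°, so θ = 360° − 126.9° = 233.1°.
That fraction of the synodic month is 233.1/360 × 29.53 d ≈ 19.12 d.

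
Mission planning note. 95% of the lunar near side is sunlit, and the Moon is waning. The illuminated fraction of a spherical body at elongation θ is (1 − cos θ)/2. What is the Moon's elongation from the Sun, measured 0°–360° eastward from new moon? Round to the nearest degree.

206°

From f = (1 − cos θ)/2: cos θ = 1 − 2×0.95 = -0.900; arccos → 154.2°.
Waning ⇒ past full, so θ = 360° − 154.2° = 205.8°.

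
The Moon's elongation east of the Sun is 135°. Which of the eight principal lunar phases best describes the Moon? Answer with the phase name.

waxing gibbous

135° lies in the waxing gibbous sector of the 8-phase cycle.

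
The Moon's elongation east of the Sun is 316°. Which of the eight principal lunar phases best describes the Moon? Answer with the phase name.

316° lies in the waning crescent sector of the 8-phase cycle.

waning crescent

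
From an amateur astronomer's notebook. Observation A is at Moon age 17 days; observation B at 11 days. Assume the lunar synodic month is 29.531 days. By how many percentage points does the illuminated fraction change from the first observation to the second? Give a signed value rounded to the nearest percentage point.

-10 pp

First observation: θ = 360°·17/29.531 = 207.2°, so f = 0.945.
Second observation: θ = 134.1°, f = 0.848.
Δf = 0.848 − 0.945 = -0.097, i.e. -10 pp.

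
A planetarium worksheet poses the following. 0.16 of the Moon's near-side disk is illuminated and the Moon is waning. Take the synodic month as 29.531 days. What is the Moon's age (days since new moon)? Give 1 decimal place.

From f = (1 − cos θ)/2: cos θ = 1 − 2×0.16 = 0.680; arccos → 47.2°.
Waning ⇒ past full, so θ = 360° − 47.2° = 312.8°.
Age = 29.531 × 312.8°/360° ≈ 25.66 days.

25.7 days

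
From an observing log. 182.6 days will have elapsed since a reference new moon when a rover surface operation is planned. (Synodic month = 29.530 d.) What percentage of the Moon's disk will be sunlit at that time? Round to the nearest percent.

182.6/29.530 = 6.184 lunations, so 6 complete cycles and 5.42 d into the next.
The Moon has covered 5.42/29.530 of its cycle, so θ ≈ 360° × 5.42/29.530 = 66.1°.
cos 66.1° = 0.406, so f = (1 − 0.406)/2 = 0.297, so 30%.

30%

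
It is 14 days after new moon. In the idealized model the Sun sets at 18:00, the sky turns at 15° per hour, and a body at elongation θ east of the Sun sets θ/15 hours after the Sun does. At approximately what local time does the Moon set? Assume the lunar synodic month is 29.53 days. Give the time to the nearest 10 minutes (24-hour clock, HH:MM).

05:20

Elongation θ = 360° × 14/29.53 ≈ 170.7°.
At 15° of sky rotation per hour, 170.7° corresponds to a 11.38 h lag.
18:00 + 11.378 h ≈ 05:23 → 05:20 to the nearest ten minutes.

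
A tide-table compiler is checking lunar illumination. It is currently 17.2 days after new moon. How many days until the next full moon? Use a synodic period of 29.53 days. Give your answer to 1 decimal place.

Full moon is 0.5 of the way through the cycle: age 0.5 × 29.53 = 14.765 d.
This lunation's full moon (14.765 d) has passed, so add one period: 44.295 − 17.2 = 27.095 days.

27.1 days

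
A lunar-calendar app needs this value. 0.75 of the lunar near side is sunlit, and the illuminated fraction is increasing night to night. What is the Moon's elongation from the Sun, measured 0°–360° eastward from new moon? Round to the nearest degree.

From f = (1 − cos θ)/2: cos θ = 1 − 2×0.75 = -0.500; arccos → 120.0°.
Waxing ⇒ before full, so θ = 120.0°.

120°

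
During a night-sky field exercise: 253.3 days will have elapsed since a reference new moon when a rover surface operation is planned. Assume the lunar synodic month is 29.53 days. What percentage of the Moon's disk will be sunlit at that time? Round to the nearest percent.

94%

Reduce mod P: 253.3 − 8×29.53 = 17.06 d into the current lunation.
Phase angle: θ = 360°·(17.06 d)/(29.53 d) = 208.0°.
With cos θ = (-0.883), the lit fraction is (1 − (-0.883))/2 ≈ 0.942, so 94%.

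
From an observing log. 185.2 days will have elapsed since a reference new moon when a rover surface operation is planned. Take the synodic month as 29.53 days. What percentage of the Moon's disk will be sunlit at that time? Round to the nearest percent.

185.2/29.53 = 6.272 lunations, so 6 complete cycles and 8.02 d into the next.
The Moon has covered 8.02/29.53 of its cycle, so θ ≈ 360° × 8.02/29.53 = 97.8°.
With cos θ = (-0.135), the lit fraction is (1 − (-0.135))/2 ≈ 0.568, so 57%.

57%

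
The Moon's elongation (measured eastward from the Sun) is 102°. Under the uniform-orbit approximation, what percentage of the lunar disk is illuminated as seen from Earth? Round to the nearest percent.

60%

f = (1 − cos 102°)/2 = (1 − (-0.208))/2 ≈ 0.604, i.e. 60%.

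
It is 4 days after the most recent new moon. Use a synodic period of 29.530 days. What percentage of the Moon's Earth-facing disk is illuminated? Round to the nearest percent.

17%

Elongation θ = 360° × 4/29.530 ≈ 48.8°.
Illuminated fraction = (1 − cos 48.8°)/2 = (1 − 0.659)/2 ≈ 0.170, so 17%.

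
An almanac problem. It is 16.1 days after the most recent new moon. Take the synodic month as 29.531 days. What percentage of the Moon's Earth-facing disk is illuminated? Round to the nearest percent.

98%

Elongation θ = 360° × 16.1/29.531 ≈ 196.3°.
cos 196.3° = (-0.960), so f = (1 − (-0.960))/2 = 0.980, so 98%.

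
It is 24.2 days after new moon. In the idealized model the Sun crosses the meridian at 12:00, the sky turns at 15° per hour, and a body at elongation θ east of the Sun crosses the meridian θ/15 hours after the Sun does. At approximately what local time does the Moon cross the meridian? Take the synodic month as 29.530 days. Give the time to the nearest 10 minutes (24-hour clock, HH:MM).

07:40

The Moon has covered 24.2/29.530 of its cycle, so θ ≈ 360° × 24.2/29.530 = 295.0°.
Delay after the Sun = 295.0° / (15°/h) ≈ 19.67 h.
12:00 + 19.668 h ≈ 07:40 → 07:40 to the nearest ten minutes.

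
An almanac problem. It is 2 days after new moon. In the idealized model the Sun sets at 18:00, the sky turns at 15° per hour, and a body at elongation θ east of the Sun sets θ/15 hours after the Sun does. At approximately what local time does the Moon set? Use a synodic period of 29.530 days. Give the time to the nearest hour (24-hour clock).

20:00

Elongation θ = 360° × 2/29.530 ≈ 24.4°.
The Moon trails the Sun by θ/15 = 24.4/15 ≈ 1.63 hours.
18:00 + 1.63 h ≈ 19:38 → 20:00 to the nearest hour.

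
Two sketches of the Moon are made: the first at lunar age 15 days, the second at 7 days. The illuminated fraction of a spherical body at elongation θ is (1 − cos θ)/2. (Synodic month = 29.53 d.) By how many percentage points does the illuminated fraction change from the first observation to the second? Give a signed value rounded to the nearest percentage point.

-54 pp

θ₁ = 360° × 15/29.53 = 182.9°, f₁ = (1 − cos θ₁)/2 = 0.999.
θ₂ = 360° × 7/29.53 = 85.3°, f₂ = (1 − cos θ₂)/2 = 0.459.
Change = f₂ − f₁ = -0.540 → -54 percentage points.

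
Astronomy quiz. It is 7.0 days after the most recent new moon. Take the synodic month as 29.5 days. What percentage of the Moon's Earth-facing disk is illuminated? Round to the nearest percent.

46%

Elongation θ = 360° × 7.0/29.5 ≈ 85.4°.
cos 85.4° = 0.080, so f = (1 − 0.080)/2 = 0.460, so 46%.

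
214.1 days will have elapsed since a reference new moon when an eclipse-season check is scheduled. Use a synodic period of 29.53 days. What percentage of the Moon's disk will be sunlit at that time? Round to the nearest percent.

50%

214.1/29.53 = 7.250 lunations, so 7 complete cycles and 7.39 d into the next.
The Moon has covered 7.39/29.53 of its cycle, so θ ≈ 360° × 7.39/29.53 = 90.1°.
cos 90.1° = (-0.002), so f = (1 − (-0.002))/2 = 0.501, so 50%.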